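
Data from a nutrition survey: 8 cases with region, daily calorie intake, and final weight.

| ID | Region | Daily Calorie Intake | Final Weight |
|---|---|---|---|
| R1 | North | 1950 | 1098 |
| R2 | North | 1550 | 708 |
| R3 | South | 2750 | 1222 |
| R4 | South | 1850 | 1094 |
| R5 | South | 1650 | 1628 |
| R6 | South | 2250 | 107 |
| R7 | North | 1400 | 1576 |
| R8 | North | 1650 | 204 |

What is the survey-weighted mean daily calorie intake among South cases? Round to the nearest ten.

2050

South rows: R3, R4, R5, R6
Weighted sum = 8311350
Sum of weights = 1222 + 1094 + 1628 + 107 = 4051
Weighted mean = 8311350 / 4051 = 2051.6786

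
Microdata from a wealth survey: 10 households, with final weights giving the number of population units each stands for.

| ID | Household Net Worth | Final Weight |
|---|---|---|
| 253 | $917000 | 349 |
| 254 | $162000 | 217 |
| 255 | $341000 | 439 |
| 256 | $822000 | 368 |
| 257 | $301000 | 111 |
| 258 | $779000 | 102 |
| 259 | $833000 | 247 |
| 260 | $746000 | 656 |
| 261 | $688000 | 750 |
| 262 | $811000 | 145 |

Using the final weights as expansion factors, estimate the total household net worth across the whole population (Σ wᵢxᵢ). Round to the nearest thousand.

Weighted total = 2248973000

2248973000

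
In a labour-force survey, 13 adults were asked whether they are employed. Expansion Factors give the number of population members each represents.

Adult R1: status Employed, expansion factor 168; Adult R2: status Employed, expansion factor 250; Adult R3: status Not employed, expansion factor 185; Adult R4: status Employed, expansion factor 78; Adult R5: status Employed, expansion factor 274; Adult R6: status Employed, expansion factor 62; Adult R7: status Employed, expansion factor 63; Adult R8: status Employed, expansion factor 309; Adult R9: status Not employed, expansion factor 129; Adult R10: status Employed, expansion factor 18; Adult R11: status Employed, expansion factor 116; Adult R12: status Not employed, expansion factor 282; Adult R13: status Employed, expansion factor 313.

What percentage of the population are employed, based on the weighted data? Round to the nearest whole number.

73

Sum of weights for 'Employed' = 168 + 250 + 78 + 274 + 62 + 63 + 309 + 18 + 116 + 313 = 1651
Total weight = 2247
Weighted proportion = 1651 / 2247 = 0.73475745 → 73.475745%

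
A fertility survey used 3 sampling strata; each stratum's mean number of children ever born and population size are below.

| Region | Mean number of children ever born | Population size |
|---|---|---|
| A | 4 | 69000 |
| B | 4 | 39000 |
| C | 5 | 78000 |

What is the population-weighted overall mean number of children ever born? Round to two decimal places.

4.42

Σ Nₕ·x̄ₕ = 4×69000 + 4×39000 + 5×78000
  = 822000
Σ Nₕ = 186000
Overall mean = 822000 / 186000 = 4.4193548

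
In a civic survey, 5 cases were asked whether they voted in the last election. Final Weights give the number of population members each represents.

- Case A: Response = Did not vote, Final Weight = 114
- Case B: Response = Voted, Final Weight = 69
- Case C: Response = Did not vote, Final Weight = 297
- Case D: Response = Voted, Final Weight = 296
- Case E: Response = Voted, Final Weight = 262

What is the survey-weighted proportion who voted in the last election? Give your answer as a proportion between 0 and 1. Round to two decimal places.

0.60

Sum of weights for 'Voted' = 69 + 296 + 262 = 627
Total weight = 114 + 69 + 297 + 296 + 262 = 1038
Weighted proportion = 627 / 1038 = 0.60404624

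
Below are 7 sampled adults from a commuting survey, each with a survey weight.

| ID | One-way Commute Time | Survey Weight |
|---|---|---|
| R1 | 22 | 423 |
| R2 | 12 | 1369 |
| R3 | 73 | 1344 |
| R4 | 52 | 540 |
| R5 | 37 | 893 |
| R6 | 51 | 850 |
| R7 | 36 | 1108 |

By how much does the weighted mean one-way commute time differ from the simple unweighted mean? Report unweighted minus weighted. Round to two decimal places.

Unweighted sum = 22 + 12 + 73 + 52 + 37 + 51 + 36 = 283
Unweighted mean = 283 / 7 = 40.428571
Weighted sum = 22×423 + 12×1369 + 73×1344 + 52×540 + 37×893 + 51×850 + 36×1108
  = 268205
Sum of weights = 6527
Weighted mean = 268205 / 6527 = 41.091619
Difference (unweighted minus weighted) = -0.663048

-0.66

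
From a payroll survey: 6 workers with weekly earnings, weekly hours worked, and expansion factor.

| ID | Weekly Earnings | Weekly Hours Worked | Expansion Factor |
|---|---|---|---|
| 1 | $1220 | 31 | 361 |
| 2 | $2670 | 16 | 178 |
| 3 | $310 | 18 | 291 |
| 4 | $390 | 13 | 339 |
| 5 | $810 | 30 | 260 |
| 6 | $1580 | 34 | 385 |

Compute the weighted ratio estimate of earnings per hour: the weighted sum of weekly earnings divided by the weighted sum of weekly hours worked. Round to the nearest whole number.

44

Σ wᵢ·y = 1220×361 + 2670×178 + 310×291 + 390×339 + 810×260 + 1580×385
  = 440420 + 475260 + 90210 + 132210 + 210600 + 608300 = 1957000
Σ wᵢ·x = 31×361 + 16×178 + 18×291 + 13×339 + 30×260 + 34×385
  = 44574
Ratio = 1957000 / 44574 = 43.904518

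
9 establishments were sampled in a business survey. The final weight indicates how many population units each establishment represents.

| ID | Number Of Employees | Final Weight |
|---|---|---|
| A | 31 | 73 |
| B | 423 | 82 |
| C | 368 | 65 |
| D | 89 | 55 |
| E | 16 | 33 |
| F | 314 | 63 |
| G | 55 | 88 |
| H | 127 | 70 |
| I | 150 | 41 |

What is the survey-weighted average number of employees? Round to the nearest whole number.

Weighted sum = 31×73 + 423×82 + 368×65 + 89×55 + 16×33 + 314×63 + 55×88 + 127×70 + 150×41
  = 2263 + 34686 + 23920 + 4895 + 528 + 19782 + 4840 + 8890 + 6150 = 105954
Sum of weights = 570
Weighted mean = 105954 / 570 = 185.88421

186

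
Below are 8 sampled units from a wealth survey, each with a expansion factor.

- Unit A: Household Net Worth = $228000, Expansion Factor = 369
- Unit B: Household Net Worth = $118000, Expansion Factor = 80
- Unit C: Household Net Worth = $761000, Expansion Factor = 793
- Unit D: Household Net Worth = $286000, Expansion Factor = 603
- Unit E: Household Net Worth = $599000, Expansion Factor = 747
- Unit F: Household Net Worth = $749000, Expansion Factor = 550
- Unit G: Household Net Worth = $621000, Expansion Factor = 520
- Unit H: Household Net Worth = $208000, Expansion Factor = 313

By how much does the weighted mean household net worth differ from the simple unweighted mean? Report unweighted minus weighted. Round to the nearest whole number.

-86311

Unweighted sum = 228000 + 118000 + 761000 + 286000 + 599000 + 749000 + 621000 + 208000 = 3570000
Unweighted mean = 3570000 / 8 = 446250
Weighted sum = 228000×369 + 118000×80 + 761000×793 + 286000×603 + 599000×747 + 749000×550 + 621000×520 + 208000×313
  = 84132000 + 9440000 + 603473000 + 172458000 + 447453000 + 411950000 + 322920000 + 65104000 = 2116930000
Sum of weights = 369 + 80 + 793 + 603 + 747 + 550 + 520 + 313 = 3975
Weighted mean = 2116930000 / 3975 = 532561.01
Difference (unweighted minus weighted) = -86311.006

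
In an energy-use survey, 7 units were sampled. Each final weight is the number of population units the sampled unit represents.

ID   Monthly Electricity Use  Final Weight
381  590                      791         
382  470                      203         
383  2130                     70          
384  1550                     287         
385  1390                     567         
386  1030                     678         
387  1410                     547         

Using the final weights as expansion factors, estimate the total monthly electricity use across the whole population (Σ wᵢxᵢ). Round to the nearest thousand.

Weighted total = 590×791 + 470×203 + 2130×70 + 1550×287 + 1390×567 + 1030×678 + 1410×547
  = 466690 + 95410 + 149100 + 444850 + 788130 + 698340 + 771270 = 3413790

3414000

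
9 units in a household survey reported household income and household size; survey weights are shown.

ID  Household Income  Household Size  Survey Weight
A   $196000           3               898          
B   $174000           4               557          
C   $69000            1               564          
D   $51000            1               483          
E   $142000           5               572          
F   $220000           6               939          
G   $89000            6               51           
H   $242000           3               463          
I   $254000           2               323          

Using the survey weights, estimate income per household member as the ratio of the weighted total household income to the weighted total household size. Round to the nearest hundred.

49000

Σ wᵢ·y = 196000×898 + 174000×557 + 69000×564 + 51000×483 + 142000×572 + 220000×939 + 89000×51 + 242000×463 + 254000×323
  = 176008000 + 96918000 + 38916000 + 24633000 + 81224000 + 206580000 + 4539000 + 112046000 + 82042000 = 822906000
Σ wᵢ·x = 3×898 + 4×557 + 1×564 + 1×483 + 5×572 + 6×939 + 6×51 + 3×463 + 2×323
  = 2694 + 2228 + 564 + 483 + 2860 + 5634 + 306 + 1389 + 646 = 16804
Ratio = 822906000 / 16804 = 48970.84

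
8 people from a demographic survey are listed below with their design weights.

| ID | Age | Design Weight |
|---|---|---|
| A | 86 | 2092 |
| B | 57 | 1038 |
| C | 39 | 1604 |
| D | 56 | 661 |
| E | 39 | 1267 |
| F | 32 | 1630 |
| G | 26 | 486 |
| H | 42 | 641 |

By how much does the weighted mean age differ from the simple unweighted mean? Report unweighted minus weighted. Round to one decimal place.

Unweighted sum = 86 + 57 + 39 + 56 + 39 + 32 + 26 + 42 = 377
Unweighted mean = 377 / 8 = 47.125
Weighted sum = 86×2092 + 57×1038 + 39×1604 + 56×661 + 39×1267 + 32×1630 + 26×486 + 42×641
  = 179912 + 59166 + 62556 + 37016 + 49413 + 52160 + 12636 + 26922 = 479781
Sum of weights = 2092 + 1038 + 1604 + 661 + 1267 + 1630 + 486 + 641 = 9419
Weighted mean = 479781 / 9419 = 50.937573
Difference (unweighted minus weighted) = -3.812573

-3.8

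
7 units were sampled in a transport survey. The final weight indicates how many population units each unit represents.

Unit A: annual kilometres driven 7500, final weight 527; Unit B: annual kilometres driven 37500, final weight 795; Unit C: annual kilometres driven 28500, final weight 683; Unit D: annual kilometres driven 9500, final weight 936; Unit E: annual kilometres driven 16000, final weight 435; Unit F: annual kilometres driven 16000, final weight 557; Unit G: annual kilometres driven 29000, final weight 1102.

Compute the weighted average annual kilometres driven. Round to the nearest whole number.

Weighted sum = 7500×527 + 37500×795 + 28500×683 + 9500×936 + 16000×435 + 16000×557 + 29000×1102
  = 3952500 + 29812500 + 19465500 + 8892000 + 6960000 + 8912000 + 31958000 = 109952500
Sum of weights = 527 + 795 + 683 + 936 + 435 + 557 + 1102 = 5035
Weighted mean = 109952500 / 5035 = 21837.637

21838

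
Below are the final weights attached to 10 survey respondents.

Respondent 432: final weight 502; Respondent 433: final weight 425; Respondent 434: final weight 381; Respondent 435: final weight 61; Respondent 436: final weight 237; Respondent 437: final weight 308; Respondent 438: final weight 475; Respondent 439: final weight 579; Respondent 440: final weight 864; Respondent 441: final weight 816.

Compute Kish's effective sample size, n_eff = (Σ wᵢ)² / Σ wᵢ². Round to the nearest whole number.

Σ wᵢ = 502 + 425 + 381 + 61 + 237 + 308 + 475 + 579 + 864 + 816 = 4648
Σ wᵢ² = 252004 + 180625 + 145161 + 3721 + 56169 + 94864 + 225625 + 335241 + 746496 + 665856 = 2705762
n_eff = 4648² / 2705762 = 21603904 / 2705762 = 7.9844066

8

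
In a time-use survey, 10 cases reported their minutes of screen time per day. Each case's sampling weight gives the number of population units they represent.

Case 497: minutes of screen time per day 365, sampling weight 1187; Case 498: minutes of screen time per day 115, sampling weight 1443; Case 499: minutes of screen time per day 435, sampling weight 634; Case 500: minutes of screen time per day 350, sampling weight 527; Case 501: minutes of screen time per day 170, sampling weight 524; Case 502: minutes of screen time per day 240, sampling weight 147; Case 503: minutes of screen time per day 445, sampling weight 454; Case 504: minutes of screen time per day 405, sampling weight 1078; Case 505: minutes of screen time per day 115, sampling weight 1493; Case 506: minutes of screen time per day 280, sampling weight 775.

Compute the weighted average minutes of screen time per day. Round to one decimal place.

Weighted sum = 2211115
Sum of weights = 1187 + 1443 + 634 + 527 + 524 + 147 + 454 + 1078 + 1493 + 775 = 8262
Weighted mean = 2211115 / 8262 = 267.62467

267.6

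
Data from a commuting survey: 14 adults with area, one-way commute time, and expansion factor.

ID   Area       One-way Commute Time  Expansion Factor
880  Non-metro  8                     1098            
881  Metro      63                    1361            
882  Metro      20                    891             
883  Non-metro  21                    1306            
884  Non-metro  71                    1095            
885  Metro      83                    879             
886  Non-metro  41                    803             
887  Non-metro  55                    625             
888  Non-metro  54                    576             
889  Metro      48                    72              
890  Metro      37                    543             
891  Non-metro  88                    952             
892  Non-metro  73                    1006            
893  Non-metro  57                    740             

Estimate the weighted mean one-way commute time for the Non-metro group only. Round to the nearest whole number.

50

Non-metro rows: 880, 883, 884, 886, 887, 888, 891, 892, 893
Weighted sum = 8×1098 + 21×1306 + 71×1095 + 41×803 + 55×625 + 54×576 + 88×952 + 73×1006 + 57×740
  = 8784 + 27426 + 77745 + 32923 + 34375 + 31104 + 83776 + 73438 + 42180 = 411751
Sum of weights = 1098 + 1306 + 1095 + 803 + 625 + 576 + 952 + 1006 + 740 = 8201
Weighted mean = 411751 / 8201 = 50.207414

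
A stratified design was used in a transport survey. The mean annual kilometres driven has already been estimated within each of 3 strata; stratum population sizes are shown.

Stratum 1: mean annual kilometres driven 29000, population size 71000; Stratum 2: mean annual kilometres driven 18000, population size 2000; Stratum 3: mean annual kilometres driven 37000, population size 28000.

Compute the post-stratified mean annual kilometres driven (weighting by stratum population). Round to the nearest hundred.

31000

Σ Nₕ·x̄ₕ = 29000×71000 + 18000×2000 + 37000×28000
  = 3131000000
Σ Nₕ = 71000 + 2000 + 28000 = 101000
Overall mean = 3131000000 / 101000 = 31000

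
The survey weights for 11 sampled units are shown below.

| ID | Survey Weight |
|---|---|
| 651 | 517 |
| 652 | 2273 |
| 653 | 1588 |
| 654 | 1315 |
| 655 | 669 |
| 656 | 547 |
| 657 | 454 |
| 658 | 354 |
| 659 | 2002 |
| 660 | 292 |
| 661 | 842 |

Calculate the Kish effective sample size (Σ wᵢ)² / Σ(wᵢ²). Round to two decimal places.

7.57

Σ wᵢ = 517 + 2273 + 1588 + 1315 + 669 + 547 + 454 + 354 + 2002 + 292 + 842 = 10853
Σ wᵢ² = 15565221
n_eff = 10853² / 15565221 = 117787609 / 15565221 = 7.5673586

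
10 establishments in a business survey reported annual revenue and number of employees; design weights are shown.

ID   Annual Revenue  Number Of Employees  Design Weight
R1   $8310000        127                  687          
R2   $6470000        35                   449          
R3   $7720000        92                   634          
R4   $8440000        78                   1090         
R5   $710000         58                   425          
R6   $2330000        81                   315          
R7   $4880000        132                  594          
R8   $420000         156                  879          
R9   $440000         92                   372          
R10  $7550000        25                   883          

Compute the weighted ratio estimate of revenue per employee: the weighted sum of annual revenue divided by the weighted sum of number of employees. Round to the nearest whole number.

Σ wᵢ·y = 8310000×687 + 6470000×449 + 7720000×634 + 8440000×1090 + 710000×425 + 2330000×315 + 4880000×594 + 420000×879 + 440000×372 + 7550000×883
  = 5708970000 + 2905030000 + 4894480000 + 9199600000 + 301750000 + 733950000 + 2898720000 + 369180000 + 163680000 + 6666650000 = 33842010000
Σ wᵢ·x = 127×687 + 35×449 + 92×634 + 78×1090 + 58×425 + 81×315 + 132×594 + 156×879 + 92×372 + 25×883
  = 87249 + 15715 + 58328 + 85020 + 24650 + 25515 + 78408 + 137124 + 34224 + 22075 = 568308
Ratio = 33842010000 / 568308 = 59548.713

59549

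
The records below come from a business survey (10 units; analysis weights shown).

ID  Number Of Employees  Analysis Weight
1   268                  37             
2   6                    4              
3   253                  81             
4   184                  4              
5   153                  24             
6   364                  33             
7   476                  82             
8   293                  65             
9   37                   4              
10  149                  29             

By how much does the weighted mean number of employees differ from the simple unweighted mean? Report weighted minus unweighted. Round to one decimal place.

83.1

Unweighted sum = 2183
Unweighted mean = 2183 / 10 = 218.3
Weighted sum = 268×37 + 6×4 + 253×81 + 184×4 + 153×24 + 364×33 + 476×82 + 293×65 + 37×4 + 149×29
  = 109399
Sum of weights = 363
Weighted mean = 109399 / 363 = 301.37466
Difference (weighted minus unweighted) = 83.074656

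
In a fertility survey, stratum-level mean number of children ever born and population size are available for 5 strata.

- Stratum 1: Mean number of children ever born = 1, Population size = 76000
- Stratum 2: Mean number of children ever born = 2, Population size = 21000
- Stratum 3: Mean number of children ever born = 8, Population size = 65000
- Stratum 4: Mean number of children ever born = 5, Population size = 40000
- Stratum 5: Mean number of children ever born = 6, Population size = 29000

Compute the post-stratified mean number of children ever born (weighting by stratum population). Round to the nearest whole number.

4

Σ Nₕ·x̄ₕ = 1×76000 + 2×21000 + 8×65000 + 5×40000 + 6×29000
  = 76000 + 42000 + 520000 + 200000 + 174000 = 1012000
Σ Nₕ = 76000 + 21000 + 65000 + 40000 + 29000 = 231000
Overall mean = 1012000 / 231000 = 4.3809524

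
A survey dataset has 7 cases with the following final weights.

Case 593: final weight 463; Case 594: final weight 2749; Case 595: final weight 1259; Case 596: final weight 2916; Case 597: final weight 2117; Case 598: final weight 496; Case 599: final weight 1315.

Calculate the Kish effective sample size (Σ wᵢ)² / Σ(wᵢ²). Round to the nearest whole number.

5

Σ wᵢ = 11315
Σ wᵢ² = 214369 + 7557001 + 1585081 + 8503056 + 4481689 + 246016 + 1729225 = 24316437
n_eff = 11315² / 24316437 = 128029225 / 24316437 = 5.2651309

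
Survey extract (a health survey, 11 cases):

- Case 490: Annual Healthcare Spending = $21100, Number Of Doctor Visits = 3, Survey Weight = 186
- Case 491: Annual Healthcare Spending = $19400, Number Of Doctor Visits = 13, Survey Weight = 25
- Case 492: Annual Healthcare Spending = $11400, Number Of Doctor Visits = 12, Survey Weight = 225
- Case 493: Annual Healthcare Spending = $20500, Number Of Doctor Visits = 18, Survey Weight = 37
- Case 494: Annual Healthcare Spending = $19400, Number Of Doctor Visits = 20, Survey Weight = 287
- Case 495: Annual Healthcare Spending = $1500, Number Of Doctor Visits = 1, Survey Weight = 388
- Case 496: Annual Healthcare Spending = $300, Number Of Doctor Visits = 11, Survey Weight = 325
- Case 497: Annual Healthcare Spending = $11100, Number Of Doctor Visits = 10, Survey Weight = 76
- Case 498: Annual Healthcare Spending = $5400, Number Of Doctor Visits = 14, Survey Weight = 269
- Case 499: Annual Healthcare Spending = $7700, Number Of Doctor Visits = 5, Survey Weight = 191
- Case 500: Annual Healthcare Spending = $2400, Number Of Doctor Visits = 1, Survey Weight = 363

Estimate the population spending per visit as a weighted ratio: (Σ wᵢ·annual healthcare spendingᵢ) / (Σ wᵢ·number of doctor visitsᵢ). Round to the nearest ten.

Σ wᵢ·y = 21100×186 + 19400×25 + 11400×225 + 20500×37 + 19400×287 + 1500×388 + 300×325 + 11100×76 + 5400×269 + 7700×191 + 2400×363
  = 3924600 + 485000 + 2565000 + 758500 + 5567800 + 582000 + 97500 + 843600 + 1452600 + 1470700 + 871200 = 18618500
Σ wᵢ·x = 3×186 + 13×25 + 12×225 + 18×37 + 20×287 + 1×388 + 11×325 + 10×76 + 14×269 + 5×191 + 1×363
  = 19796
Ratio = 18618500 / 19796 = 940.51829

940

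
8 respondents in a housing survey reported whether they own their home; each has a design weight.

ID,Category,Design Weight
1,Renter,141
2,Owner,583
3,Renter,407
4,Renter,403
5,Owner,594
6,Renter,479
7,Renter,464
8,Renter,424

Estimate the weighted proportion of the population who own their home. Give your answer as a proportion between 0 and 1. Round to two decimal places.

Sum of weights for 'Owner' = 583 + 594 = 1177
Total weight = 141 + 583 + 407 + 403 + 594 + 479 + 464 + 424 = 3495
Weighted proportion = 1177 / 3495 = 0.33676681

0.34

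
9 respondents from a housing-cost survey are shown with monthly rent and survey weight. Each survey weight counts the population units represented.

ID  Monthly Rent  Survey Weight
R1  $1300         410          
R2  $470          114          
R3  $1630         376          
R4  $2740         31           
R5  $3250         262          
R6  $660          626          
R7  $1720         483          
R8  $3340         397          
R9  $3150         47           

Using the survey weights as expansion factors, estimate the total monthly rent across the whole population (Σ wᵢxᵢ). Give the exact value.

4853850

Weighted total = 4853850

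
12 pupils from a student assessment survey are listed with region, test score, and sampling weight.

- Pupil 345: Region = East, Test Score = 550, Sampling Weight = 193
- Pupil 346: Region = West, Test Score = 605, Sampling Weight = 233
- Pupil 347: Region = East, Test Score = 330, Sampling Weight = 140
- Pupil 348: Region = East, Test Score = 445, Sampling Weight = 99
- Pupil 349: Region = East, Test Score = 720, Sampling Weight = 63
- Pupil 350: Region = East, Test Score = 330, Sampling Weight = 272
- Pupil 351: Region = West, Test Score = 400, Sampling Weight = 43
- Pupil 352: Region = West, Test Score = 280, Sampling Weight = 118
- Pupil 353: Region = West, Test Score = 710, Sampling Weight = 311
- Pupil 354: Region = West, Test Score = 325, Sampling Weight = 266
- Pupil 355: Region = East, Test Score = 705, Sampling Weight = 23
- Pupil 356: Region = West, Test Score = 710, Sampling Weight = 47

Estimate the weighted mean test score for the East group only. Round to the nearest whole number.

East rows: 345, 347, 348, 349, 350, 355
Weighted sum = 550×193 + 330×140 + 445×99 + 720×63 + 330×272 + 705×23
  = 106150 + 46200 + 44055 + 45360 + 89760 + 16215 = 347740
Sum of weights = 193 + 140 + 99 + 63 + 272 + 23 = 790
Weighted mean = 347740 / 790 = 440.17722

440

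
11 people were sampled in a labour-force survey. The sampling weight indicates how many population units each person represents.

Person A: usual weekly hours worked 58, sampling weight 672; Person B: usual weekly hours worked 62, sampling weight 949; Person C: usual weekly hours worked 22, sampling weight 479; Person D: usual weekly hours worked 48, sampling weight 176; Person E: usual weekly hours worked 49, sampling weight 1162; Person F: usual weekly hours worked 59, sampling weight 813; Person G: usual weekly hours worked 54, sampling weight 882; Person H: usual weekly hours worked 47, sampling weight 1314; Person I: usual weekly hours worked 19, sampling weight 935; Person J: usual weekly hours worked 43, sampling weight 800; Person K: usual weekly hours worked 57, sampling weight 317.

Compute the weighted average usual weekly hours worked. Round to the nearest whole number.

Weighted sum = 58×672 + 62×949 + 22×479 + 48×176 + 49×1162 + 59×813 + 54×882 + 47×1314 + 19×935 + 43×800 + 57×317
  = 401325
Sum of weights = 672 + 949 + 479 + 176 + 1162 + 813 + 882 + 1314 + 935 + 800 + 317 = 8499
Weighted mean = 401325 / 8499 = 47.220261

47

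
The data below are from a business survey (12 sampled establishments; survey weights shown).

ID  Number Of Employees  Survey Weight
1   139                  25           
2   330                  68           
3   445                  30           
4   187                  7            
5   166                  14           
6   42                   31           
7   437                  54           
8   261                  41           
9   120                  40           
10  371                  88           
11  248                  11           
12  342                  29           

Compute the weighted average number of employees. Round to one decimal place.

293.6

Weighted sum = 128593
Sum of weights = 25 + 68 + 30 + 7 + 14 + 31 + 54 + 41 + 40 + 88 + 11 + 29 = 438
Weighted mean = 128593 / 438 = 293.59132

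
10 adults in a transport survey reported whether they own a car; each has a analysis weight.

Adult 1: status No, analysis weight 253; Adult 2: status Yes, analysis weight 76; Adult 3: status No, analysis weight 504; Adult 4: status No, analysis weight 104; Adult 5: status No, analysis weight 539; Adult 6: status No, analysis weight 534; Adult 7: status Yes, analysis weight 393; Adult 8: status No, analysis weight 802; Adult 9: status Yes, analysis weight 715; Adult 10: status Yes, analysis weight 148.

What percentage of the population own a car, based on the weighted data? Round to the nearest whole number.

33

Sum of weights for 'Yes' = 76 + 393 + 715 + 148 = 1332
Total weight = 4068
Weighted proportion = 1332 / 4068 = 0.32743363 → 32.743363%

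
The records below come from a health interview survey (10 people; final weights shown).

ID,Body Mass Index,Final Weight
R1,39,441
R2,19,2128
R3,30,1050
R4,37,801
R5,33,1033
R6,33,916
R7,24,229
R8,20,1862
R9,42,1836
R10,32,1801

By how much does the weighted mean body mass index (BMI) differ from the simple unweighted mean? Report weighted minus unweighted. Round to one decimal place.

Unweighted sum = 39 + 19 + 30 + 37 + 33 + 33 + 24 + 20 + 42 + 32 = 309
Unweighted mean = 309 / 10 = 30.9
Weighted sum = 39×441 + 19×2128 + 30×1050 + 37×801 + 33×1033 + 33×916 + 24×229 + 20×1862 + 42×1836 + 32×1801
  = 17199 + 40432 + 31500 + 29637 + 34089 + 30228 + 5496 + 37240 + 77112 + 57632 = 360565
Sum of weights = 441 + 2128 + 1050 + 801 + 1033 + 916 + 229 + 1862 + 1836 + 1801 = 12097
Weighted mean = 360565 / 12097 = 29.80615
Difference (weighted minus unweighted) = -1.0938497

-1.1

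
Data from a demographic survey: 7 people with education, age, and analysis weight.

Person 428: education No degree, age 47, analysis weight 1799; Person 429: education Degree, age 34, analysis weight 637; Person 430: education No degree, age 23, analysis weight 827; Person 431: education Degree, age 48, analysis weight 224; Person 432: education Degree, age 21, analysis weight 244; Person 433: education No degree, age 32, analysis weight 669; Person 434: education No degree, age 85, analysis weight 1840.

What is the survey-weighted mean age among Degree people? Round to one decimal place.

Degree rows: 429, 431, 432
Weighted sum = 34×637 + 48×224 + 21×244
  = 21658 + 10752 + 5124 = 37534
Sum of weights = 637 + 224 + 244 = 1105
Weighted mean = 37534 / 1105 = 33.967421

34.0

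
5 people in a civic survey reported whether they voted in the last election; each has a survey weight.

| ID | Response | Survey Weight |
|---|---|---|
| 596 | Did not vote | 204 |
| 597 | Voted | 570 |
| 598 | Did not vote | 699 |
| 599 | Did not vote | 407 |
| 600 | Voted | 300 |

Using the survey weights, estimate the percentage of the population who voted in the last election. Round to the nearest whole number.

40

Sum of weights for 'Voted' = 570 + 300 = 870
Total weight = 204 + 570 + 699 + 407 + 300 = 2180
Weighted proportion = 870 / 2180 = 0.39908257 → 39.908257%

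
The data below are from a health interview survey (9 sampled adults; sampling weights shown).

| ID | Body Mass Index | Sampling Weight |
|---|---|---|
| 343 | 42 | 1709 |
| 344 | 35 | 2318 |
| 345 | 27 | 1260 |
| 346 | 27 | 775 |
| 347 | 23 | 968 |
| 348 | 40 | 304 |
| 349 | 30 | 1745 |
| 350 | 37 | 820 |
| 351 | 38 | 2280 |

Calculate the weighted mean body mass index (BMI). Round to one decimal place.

33.8

Weighted sum = 42×1709 + 35×2318 + 27×1260 + 27×775 + 23×968 + 40×304 + 30×1745 + 37×820 + 38×2280
  = 71778 + 81130 + 34020 + 20925 + 22264 + 12160 + 52350 + 30340 + 86640 = 411607
Sum of weights = 1709 + 2318 + 1260 + 775 + 968 + 304 + 1745 + 820 + 2280 = 12179
Weighted mean = 411607 / 12179 = 33.796453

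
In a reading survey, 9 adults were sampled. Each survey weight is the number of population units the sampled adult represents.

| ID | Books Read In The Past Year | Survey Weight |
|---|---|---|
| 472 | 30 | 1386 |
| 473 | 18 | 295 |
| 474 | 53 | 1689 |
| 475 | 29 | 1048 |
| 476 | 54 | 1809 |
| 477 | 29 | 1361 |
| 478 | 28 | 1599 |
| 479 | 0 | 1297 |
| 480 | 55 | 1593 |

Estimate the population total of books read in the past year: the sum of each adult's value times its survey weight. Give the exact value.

Weighted total = 30×1386 + 18×295 + 53×1689 + 29×1048 + 54×1809 + 29×1361 + 28×1599 + 0×1297 + 55×1593
  = 436341

436341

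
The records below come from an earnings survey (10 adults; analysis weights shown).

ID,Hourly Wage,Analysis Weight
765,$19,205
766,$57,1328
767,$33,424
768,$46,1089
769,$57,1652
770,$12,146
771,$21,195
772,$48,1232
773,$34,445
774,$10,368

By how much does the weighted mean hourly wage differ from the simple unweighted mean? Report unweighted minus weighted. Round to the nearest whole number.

Unweighted sum = 19 + 57 + 33 + 46 + 57 + 12 + 21 + 48 + 34 + 10 = 337
Unweighted mean = 337 / 10 = 33.7
Weighted sum = 321634
Sum of weights = 7084
Weighted mean = 321634 / 7084 = 45.40288
Difference (unweighted minus weighted) = -11.70288

-12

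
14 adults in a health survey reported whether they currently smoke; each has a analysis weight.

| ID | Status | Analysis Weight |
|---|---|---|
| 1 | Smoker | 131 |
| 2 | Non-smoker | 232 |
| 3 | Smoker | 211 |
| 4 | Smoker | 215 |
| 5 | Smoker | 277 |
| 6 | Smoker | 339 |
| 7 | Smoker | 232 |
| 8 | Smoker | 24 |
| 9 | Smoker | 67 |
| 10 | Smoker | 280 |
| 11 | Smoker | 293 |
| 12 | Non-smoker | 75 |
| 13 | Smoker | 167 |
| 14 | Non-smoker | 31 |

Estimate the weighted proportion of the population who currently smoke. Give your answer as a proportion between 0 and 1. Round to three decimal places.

0.869

Sum of weights for 'Smoker' = 131 + 211 + 215 + 277 + 339 + 232 + 24 + 67 + 280 + 293 + 167 = 2236
Total weight = 2574
Weighted proportion = 2236 / 2574 = 0.86868687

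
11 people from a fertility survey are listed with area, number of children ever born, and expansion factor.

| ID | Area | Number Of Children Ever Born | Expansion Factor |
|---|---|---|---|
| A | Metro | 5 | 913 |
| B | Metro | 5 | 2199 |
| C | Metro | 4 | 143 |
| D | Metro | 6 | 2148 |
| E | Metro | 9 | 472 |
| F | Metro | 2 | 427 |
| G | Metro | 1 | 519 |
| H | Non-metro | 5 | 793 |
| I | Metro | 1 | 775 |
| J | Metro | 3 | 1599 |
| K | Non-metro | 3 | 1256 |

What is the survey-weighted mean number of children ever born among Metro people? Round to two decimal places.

4.37

Metro rows: A, B, C, D, E, F, G, I, J
Weighted sum = 5×913 + 5×2199 + 4×143 + 6×2148 + 9×472 + 2×427 + 1×519 + 1×775 + 3×1599
  = 40213
Sum of weights = 913 + 2199 + 143 + 2148 + 472 + 427 + 519 + 775 + 1599 = 9195
Weighted mean = 40213 / 9195 = 4.3733551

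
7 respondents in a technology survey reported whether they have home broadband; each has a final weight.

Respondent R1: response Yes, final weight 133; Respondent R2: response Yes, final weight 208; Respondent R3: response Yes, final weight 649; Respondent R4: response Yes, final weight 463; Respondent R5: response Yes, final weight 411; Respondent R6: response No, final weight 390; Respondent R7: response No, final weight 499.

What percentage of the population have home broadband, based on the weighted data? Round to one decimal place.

67.7

Sum of weights for 'Yes' = 133 + 208 + 649 + 463 + 411 = 1864
Total weight = 2753
Weighted proportion = 1864 / 2753 = 0.67707955 → 67.707955%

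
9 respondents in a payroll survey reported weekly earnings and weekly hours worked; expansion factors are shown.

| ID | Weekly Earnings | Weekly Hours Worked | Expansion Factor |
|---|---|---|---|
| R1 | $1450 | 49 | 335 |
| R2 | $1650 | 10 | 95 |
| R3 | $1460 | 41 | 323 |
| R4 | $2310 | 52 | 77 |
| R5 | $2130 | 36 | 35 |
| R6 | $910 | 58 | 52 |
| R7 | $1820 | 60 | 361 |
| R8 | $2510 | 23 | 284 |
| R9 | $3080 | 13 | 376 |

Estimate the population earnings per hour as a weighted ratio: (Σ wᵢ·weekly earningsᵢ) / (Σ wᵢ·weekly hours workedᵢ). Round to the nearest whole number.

Σ wᵢ·y = 3941760
Σ wᵢ·x = 49×335 + 10×95 + 41×323 + 52×77 + 36×35 + 58×52 + 60×361 + 23×284 + 13×376
  = 16415 + 950 + 13243 + 4004 + 1260 + 3016 + 21660 + 6532 + 4888 = 71968
Ratio = 3941760 / 71968 = 54.771009

55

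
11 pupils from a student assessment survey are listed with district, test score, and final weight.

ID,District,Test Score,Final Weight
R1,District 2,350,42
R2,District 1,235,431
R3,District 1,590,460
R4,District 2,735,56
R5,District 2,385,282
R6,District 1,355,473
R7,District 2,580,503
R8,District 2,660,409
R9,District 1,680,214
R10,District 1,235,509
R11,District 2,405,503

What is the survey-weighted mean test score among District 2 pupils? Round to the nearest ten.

District 2 rows: R1, R4, R5, R7, R8, R11
Weighted sum = 350×42 + 735×56 + 385×282 + 580×503 + 660×409 + 405×503
  = 14700 + 41160 + 108570 + 291740 + 269940 + 203715 = 929825
Sum of weights = 1795
Weighted mean = 929825 / 1795 = 518.00836

520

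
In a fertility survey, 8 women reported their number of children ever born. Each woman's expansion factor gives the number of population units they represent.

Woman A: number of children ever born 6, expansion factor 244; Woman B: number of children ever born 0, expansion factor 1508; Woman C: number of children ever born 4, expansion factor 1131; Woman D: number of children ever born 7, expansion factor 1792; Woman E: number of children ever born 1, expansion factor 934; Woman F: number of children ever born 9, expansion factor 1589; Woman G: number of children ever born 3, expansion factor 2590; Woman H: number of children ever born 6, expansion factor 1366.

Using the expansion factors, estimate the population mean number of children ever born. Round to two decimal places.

4.46

Weighted sum = 6×244 + 0×1508 + 4×1131 + 7×1792 + 1×934 + 9×1589 + 3×2590 + 6×1366
  = 49733
Sum of weights = 11154
Weighted mean = 49733 / 11154 = 4.4587592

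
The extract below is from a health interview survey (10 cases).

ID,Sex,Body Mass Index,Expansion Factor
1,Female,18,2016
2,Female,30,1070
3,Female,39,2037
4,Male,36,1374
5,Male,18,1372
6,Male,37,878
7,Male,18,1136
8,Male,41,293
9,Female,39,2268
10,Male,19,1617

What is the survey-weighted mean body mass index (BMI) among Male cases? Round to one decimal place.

Male rows: 4, 5, 6, 7, 8, 10
Weighted sum = 36×1374 + 18×1372 + 37×878 + 18×1136 + 41×293 + 19×1617
  = 49464 + 24696 + 32486 + 20448 + 12013 + 30723 = 169830
Sum of weights = 1374 + 1372 + 878 + 1136 + 293 + 1617 = 6670
Weighted mean = 169830 / 6670 = 25.461769

25.5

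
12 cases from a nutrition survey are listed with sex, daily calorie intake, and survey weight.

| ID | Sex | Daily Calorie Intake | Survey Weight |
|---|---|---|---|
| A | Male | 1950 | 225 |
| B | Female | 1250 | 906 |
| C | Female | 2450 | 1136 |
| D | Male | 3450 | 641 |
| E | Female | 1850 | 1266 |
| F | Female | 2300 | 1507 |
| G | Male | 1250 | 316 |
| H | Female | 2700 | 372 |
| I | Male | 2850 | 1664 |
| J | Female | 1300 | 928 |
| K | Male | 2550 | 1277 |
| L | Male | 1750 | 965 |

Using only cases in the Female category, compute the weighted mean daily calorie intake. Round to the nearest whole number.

Female rows: B, C, E, F, H, J
Weighted sum = 1250×906 + 2450×1136 + 1850×1266 + 2300×1507 + 2700×372 + 1300×928
  = 1132500 + 2783200 + 2342100 + 3466100 + 1004400 + 1206400 = 11934700
Sum of weights = 6115
Weighted mean = 11934700 / 6115 = 1951.7089

1952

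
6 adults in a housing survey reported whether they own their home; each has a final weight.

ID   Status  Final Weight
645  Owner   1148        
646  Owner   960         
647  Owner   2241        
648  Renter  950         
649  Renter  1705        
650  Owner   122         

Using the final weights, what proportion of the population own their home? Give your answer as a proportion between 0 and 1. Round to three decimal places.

0.627

Sum of weights for 'Owner' = 1148 + 960 + 2241 + 122 = 4471
Total weight = 1148 + 960 + 2241 + 950 + 1705 + 122 = 7126
Weighted proportion = 4471 / 7126 = 0.62742071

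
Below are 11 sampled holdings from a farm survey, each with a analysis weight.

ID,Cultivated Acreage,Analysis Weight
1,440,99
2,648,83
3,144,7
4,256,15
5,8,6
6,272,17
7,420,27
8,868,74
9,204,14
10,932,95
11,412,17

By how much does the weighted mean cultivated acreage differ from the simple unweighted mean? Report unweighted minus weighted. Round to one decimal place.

-200.0

Unweighted sum = 440 + 648 + 144 + 256 + 8 + 272 + 420 + 868 + 204 + 932 + 412 = 4604
Unweighted mean = 4604 / 11 = 418.54545
Weighted sum = 440×99 + 648×83 + 144×7 + 256×15 + 8×6 + 272×17 + 420×27 + 868×74 + 204×14 + 932×95 + 412×17
  = 280836
Sum of weights = 99 + 83 + 7 + 15 + 6 + 17 + 27 + 74 + 14 + 95 + 17 = 454
Weighted mean = 280836 / 454 = 618.5815
Difference (unweighted minus weighted) = -200.03604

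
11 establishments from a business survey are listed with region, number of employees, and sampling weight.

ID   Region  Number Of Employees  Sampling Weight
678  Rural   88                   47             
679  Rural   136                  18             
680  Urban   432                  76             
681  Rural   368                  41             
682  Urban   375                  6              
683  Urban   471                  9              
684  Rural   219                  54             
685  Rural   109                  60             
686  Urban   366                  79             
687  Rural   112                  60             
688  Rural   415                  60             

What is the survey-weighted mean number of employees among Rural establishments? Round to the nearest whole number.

211

Rural rows: 678, 679, 681, 684, 685, 687, 688
Weighted sum = 88×47 + 136×18 + 368×41 + 219×54 + 109×60 + 112×60 + 415×60
  = 4136 + 2448 + 15088 + 11826 + 6540 + 6720 + 24900 = 71658
Sum of weights = 340
Weighted mean = 71658 / 340 = 210.75882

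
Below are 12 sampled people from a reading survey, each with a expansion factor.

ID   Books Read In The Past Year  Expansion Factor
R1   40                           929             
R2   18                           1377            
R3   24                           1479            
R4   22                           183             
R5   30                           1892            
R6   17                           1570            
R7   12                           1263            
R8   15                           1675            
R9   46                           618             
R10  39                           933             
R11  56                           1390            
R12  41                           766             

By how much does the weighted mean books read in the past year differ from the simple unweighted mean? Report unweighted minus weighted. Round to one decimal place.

Unweighted sum = 40 + 18 + 24 + 22 + 30 + 17 + 12 + 15 + 46 + 39 + 56 + 41 = 360
Unweighted mean = 360 / 12 = 30
Weighted sum = 40×929 + 18×1377 + 24×1479 + 22×183 + 30×1892 + 17×1570 + 12×1263 + 15×1675 + 46×618 + 39×933 + 56×1390 + 41×766
  = 37160 + 24786 + 35496 + 4026 + 56760 + 26690 + 15156 + 25125 + 28428 + 36387 + 77840 + 31406 = 399260
Sum of weights = 929 + 1377 + 1479 + 183 + 1892 + 1570 + 1263 + 1675 + 618 + 933 + 1390 + 766 = 14075
Weighted mean = 399260 / 14075 = 28.366607
Difference (unweighted minus weighted) = 1.6333925

1.6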